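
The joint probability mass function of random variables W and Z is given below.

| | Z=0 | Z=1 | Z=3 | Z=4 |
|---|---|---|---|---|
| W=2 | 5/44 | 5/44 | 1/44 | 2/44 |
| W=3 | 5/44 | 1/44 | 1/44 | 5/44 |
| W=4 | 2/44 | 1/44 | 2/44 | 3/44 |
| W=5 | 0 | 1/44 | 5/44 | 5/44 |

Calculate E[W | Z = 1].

11/4

P(Z = 1) = 2/11.
Σ W·P over the event = 2·(5/44) + 3·(1/44) + 4·(1/44) + 5·(1/44) = 1/2.
E[W | Z = 1] = (1/2) / (2/11) = 11/4.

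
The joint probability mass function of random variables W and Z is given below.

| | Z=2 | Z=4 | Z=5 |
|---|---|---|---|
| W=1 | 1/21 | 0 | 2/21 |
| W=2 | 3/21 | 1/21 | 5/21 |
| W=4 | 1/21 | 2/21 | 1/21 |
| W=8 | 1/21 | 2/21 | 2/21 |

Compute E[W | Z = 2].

P(Z = 2) = 2/7.
Σ W·P over the event = 1·(1/21) + 2·(3/21) + 4·(1/21) + 8·(1/21) = 19/21.
E[W | Z = 2] = (19/21) / (2/7) = 19/6.

19/6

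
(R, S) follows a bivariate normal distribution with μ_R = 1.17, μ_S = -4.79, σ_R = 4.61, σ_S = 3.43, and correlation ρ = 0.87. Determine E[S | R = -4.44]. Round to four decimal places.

For a bivariate normal, E[S | R=x] = μ_S + ρ·(σ_S/σ_R)·(x − μ_R).
E[S | R=-4.44] = -4.79 + (0.87)·(3.43/4.61)·(-4.44 − (1.17)) = -4.79 + (0.64731)·(-5.61) = -8.4214.

-8.4214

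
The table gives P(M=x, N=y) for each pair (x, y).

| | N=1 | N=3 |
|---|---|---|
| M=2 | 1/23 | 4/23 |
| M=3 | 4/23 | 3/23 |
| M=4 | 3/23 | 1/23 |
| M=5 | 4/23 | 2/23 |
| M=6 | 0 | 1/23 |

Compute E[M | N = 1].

23/6

P(N = 1) = 12/23.
Σ M·P over the event = 2·(1/23) + 3·(4/23) + 4·(3/23) + 5·(4/23) = 2.
E[M | N = 1] = (2) / (12/23) = 23/6.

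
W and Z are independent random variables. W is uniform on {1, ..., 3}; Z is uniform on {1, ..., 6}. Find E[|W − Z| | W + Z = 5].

5/3

Outcomes with W + Z = 5: (1,4), (2,3), (3,2), each with probability 1/18.
E[|W − Z| | W + Z = 5] = (3 + 1 + 1) / 3 = 5/3.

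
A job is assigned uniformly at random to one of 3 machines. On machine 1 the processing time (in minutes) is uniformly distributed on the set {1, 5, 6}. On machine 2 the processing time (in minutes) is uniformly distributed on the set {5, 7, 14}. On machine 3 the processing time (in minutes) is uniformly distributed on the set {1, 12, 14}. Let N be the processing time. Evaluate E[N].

E[N | machine 1] = (1+5+6)/3 = 4.
E[N | machine 2] = (5+7+14)/3 = 26/3.
E[N | machine 3] = (1+12+14)/3 = 9.
E[N] = (1/3)·(4) + (1/3)·(26/3) + (1/3)·(9) = 65/9.

65/9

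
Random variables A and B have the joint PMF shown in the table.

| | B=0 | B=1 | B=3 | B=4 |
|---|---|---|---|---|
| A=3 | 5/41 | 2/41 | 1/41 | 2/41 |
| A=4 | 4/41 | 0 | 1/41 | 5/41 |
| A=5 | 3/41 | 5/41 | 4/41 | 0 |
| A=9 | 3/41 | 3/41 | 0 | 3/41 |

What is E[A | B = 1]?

29/5

P(B = 1) = 10/41.
Σ A·P over the event = 3·(2/41) + 5·(5/41) + 9·(3/41) = 58/41.
E[A | B = 1] = (58/41) / (10/41) = 29/5.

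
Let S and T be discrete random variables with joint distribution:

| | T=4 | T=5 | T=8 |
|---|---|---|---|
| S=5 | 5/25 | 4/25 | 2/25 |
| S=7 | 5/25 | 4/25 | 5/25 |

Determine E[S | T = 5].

P(T = 5) = 8/25.
Σ S·P over the event = 5·(4/25) + 7·(4/25) = 48/25.
E[S | T = 5] = (48/25) / (8/25) = 6.

6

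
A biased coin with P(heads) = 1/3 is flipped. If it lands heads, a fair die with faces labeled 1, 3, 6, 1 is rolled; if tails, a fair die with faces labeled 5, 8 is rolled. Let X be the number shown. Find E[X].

21/4

E[X | heads] = (1+3+6+1)/4 = 11/4.
E[X | tails] = (5+8)/2 = 13/2.
By the law of total expectation,
E[X] = (1/3)·(11/4) + (2/3)·(13/2) = 21/4.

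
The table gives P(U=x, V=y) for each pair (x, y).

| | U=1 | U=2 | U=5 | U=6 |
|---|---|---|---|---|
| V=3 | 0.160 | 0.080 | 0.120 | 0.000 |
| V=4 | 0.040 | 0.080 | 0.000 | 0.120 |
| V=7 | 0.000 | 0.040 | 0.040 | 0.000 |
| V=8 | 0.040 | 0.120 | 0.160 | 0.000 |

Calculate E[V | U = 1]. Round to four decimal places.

4.0000

P(U = 1) = 0.240.
Σ V·P over the event = 3·(0.160) + 4·(0.040) + 8·(0.040) = 0.960.
E[V | U = 1] = (0.960) / (0.240) = 4.0000.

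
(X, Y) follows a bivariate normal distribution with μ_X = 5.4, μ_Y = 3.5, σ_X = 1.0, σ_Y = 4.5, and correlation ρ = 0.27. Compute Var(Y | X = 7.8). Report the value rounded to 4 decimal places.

Var(Y | X=x) = (1 − ρ²)·σ_Y².
Var(Y | X=7.8) = (4.5)²·(1 − (0.27)²) = 20.25·0.9271 = 18.7738.

18.7738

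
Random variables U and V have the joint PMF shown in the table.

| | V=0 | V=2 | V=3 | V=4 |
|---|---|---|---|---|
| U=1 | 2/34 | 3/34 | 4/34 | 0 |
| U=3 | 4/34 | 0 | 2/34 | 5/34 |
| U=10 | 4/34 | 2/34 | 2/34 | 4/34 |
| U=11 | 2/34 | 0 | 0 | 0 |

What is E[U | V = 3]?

15/4

P(V = 3) = 4/17.
Σ U·P over the event = 1·(4/34) + 3·(2/34) + 10·(2/34) = 15/17.
E[U | V = 3] = (15/17) / (4/17) = 15/4.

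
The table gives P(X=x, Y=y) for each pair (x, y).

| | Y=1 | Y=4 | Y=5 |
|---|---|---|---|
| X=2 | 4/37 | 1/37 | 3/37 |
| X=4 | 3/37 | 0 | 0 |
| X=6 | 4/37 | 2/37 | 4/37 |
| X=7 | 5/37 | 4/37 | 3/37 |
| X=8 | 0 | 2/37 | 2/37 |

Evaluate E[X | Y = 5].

67/12

P(Y = 5) = 12/37.
Summing X·P(X=x,Y=y) over the conditioning event gives 67/37.
E[X | Y = 5] = (67/37) / (12/37) = 67/12.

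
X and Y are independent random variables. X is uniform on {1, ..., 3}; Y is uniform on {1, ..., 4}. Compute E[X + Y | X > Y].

4

Outcomes with X > Y: (2,1), (3,1), (3,2), each with probability 1/12.
E[X + Y | X > Y] = (3 + 4 + 5) / 3 = 4.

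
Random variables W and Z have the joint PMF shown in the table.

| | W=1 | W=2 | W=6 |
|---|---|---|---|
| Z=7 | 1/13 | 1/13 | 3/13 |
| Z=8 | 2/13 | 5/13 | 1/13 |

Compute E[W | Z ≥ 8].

P(Z ≥ 8) = 8/13.
Σ W·P over the event = 1·(2/13) + 2·(5/13) + 6·(1/13) = 18/13.
E[W | Z ≥ 8] = (18/13) / (8/13) = 9/4.

9/4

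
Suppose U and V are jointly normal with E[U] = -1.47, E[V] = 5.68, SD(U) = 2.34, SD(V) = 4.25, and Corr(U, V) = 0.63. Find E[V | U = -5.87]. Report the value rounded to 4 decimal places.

0.6454

E[V | U=x] = μ_V + ρ(σ_V/σ_U)(x − μ_U) for jointly normal variables.
E[V | U=-5.87] = 5.68 + (0.63)·(4.25/2.34)·(-5.87 − (-1.47)) = 5.68 + (1.14423)·(-4.4) = 0.6454.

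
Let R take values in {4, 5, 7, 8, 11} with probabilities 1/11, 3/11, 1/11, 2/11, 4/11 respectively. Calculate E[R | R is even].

P(R is even) = 3/11.
Σ over the event: 4·1/11 + 8·2/11 = 20/11.
E[R | R is even] = (20/11) / (3/11) = 20/3.

20/3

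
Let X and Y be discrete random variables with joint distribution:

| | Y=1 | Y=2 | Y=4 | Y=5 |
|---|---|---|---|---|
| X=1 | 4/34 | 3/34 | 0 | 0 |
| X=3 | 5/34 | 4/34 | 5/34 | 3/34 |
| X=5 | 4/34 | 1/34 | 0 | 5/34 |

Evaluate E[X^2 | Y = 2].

8

P(Y = 2) = 4/17.
Σ X^2·P over the event = 1·(3/34) + 9·(4/34) + 25·(1/34) = 32/17.
E[X^2 | Y = 2] = (32/17) / (4/17) = 8.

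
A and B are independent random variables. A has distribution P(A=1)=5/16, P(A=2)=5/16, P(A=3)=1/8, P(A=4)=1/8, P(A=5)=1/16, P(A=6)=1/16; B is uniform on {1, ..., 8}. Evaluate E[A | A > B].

P(A > B) = 3/16.
Summing A·P(x,y) over outcomes with A > B gives 3/4.
E[A | A > B] = (3/4) / (3/16) = 4.

4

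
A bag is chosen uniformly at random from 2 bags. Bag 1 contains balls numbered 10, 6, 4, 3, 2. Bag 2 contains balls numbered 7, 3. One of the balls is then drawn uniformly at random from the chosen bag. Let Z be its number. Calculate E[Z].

5

E[Z | bag 1] = (10+6+4+3+2)/5 = 5.
E[Z | bag 2] = (7+3)/2 = 5.
E[Z] = (1/2)·(5) + (1/2)·(5) = 5.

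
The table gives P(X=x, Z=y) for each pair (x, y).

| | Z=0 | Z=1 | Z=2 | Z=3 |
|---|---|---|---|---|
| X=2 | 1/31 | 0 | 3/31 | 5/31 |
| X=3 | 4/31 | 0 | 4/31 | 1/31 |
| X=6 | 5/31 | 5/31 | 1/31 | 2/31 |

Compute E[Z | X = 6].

P(X = 6) = 13/31.
Σ Z·P over the event = 0·(5/31) + 1·(5/31) + 2·(1/31) + 3·(2/31) = 13/31.
E[Z | X = 6] = (13/31) / (13/31) = 1.

1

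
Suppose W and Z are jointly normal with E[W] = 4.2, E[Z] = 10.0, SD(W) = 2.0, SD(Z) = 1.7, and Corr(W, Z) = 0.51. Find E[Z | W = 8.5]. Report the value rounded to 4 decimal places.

11.8641

For a bivariate normal, E[Z | W=x] = μ_Z + ρ·(σ_Z/σ_W)·(x − μ_W).
E[Z | W=8.5] = 10.0 + (0.51)·(1.7/2.0)·(8.5 − (4.2)) = 10.0 + (0.4335)·(4.3) = 11.8641.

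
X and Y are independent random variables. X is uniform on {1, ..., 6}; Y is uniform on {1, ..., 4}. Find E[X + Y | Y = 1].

Outcomes with Y = 1: (1,1), (2,1), (3,1), (4,1), (5,1), (6,1), each with probability 1/24.
E[X + Y | Y = 1] = (2 + 3 + 4 + 5 + 6 + 7) / 6 = 9/2.

9/2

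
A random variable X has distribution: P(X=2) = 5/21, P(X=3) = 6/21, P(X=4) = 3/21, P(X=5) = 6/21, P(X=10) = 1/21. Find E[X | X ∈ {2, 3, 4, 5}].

P(X ∈ {2, 3, 4, 5}) = 20/21.
Σ over the event: 2·5/21 + 3·2/7 + 4·1/7 + 5·2/7 = 10/3.
E[X | X ∈ {2, 3, 4, 5}] = (10/3) / (20/21) = 7/2.

7/2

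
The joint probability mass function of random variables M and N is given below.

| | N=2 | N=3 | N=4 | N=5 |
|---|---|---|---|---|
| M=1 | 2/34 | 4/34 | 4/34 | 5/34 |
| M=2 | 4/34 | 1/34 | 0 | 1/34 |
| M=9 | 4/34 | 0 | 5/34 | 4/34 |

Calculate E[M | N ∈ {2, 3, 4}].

101/24

P(N ∈ {2, 3, 4}) = 12/17.
Σ M·P over the event = 1·(2/34) + 1·(4/34) + 1·(4/34) + 2·(4/34) + 2·(1/34) + 9·(4/34) + 9·(5/34) = 101/34.
E[M | N ∈ {2, 3, 4}] = (101/34) / (12/17) = 101/24.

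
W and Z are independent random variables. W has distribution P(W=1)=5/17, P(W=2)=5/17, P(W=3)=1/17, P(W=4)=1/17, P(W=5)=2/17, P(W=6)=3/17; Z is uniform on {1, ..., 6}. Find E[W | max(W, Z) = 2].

P(max(W, Z) = 2) = 5/34.
Summing W·P(x,y) over outcomes with max(W, Z) = 2 gives 25/102.
E[W | max(W, Z) = 2] = (25/102) / (5/34) = 5/3.

5/3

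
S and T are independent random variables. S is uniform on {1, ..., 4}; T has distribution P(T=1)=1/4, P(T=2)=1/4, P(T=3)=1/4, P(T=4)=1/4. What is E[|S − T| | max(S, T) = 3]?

P(max(S, T) = 3) = 5/16.
Summing |S−T|·P(x,y) over outcomes with max(S, T) = 3 gives 3/8.
E[|S − T| | max(S, T) = 3] = (3/8) / (5/16) = 6/5.

6/5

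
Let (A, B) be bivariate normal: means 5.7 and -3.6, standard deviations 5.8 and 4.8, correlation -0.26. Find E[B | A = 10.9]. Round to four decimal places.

-4.7189

E[B | A=x] = μ_B + ρ(σ_B/σ_A)(x − μ_A) for jointly normal variables.
E[B | A=10.9] = -3.6 + (-0.26)·(4.8/5.8)·(10.9 − (5.7)) = -3.6 + (-0.21517)·(5.2) = -4.7189.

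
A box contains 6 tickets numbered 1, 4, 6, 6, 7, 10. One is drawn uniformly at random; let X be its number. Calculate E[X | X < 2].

1

P(X < 2) = 1/6.
Σ over the event: 1·1/6 = 1/6.
E[X | X < 2] = (1/6) / (1/6) = 1.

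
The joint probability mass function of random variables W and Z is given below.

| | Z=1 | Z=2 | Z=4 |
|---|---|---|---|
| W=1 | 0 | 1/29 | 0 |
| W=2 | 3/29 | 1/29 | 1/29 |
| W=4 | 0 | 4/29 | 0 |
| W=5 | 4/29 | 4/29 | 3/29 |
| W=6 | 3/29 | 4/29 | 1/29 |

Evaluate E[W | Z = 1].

P(Z = 1) = 10/29.
Σ W·P over the event = 2·(3/29) + 5·(4/29) + 6·(3/29) = 44/29.
E[W | Z = 1] = (44/29) / (10/29) = 22/5.

22/5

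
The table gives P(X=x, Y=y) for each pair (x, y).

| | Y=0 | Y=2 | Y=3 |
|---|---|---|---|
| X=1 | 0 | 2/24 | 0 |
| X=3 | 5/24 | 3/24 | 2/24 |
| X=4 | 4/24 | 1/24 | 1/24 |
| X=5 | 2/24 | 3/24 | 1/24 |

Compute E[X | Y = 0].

41/11

P(Y = 0) = 11/24.
Σ X·P over the event = 3·(5/24) + 4·(4/24) + 5·(2/24) = 41/24.
E[X | Y = 0] = (41/24) / (11/24) = 41/11.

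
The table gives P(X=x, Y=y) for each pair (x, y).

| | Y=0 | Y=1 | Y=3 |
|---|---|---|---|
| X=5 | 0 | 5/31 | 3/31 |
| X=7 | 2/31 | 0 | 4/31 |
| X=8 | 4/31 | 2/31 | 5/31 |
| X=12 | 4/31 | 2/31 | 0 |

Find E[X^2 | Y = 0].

93

P(Y = 0) = 10/31.
Σ X^2·P over the event = 49·(2/31) + 64·(4/31) + 144·(4/31) = 30.
E[X^2 | Y = 0] = (30) / (10/31) = 93.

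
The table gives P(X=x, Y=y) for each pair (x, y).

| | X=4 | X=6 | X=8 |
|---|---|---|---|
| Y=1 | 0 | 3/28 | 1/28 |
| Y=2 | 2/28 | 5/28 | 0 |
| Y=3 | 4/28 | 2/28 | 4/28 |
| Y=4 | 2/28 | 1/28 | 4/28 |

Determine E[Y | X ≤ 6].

47/19

P(X ≤ 6) = 19/28.
Σ Y·P over the event = 2·(2/28) + 3·(4/28) + 4·(2/28) + 1·(3/28) + 2·(5/28) + 3·(2/28) + 4·(1/28) = 47/28.
E[Y | X ≤ 6] = (47/28) / (19/28) = 47/19.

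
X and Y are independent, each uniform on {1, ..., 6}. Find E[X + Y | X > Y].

7

P(X > Y) = 5/12.
Summing (X+Y)·P(x,y) over outcomes with X > Y gives 35/12.
E[X + Y | X > Y] = (35/12) / (5/12) = 7.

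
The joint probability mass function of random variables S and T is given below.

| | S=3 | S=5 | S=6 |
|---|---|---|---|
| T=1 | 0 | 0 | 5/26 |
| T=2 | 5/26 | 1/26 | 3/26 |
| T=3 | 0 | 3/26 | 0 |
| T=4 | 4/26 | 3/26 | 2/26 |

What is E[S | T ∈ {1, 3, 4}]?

84/17

P(T ∈ {1, 3, 4}) = 17/26.
Σ S·P over the event = 3·(4/26) + 5·(3/26) + 5·(3/26) + 6·(5/26) + 6·(2/26) = 42/13.
E[S | T ∈ {1, 3, 4}] = (42/13) / (17/26) = 84/17.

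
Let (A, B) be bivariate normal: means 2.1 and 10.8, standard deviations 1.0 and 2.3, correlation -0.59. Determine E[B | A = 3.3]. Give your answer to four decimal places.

9.1716

E[B | A=x] = μ_B + ρ(σ_B/σ_A)(x − μ_A) for jointly normal variables.
E[B | A=3.3] = 10.8 + (-0.59)·(2.3/1.0)·(3.3 − (2.1)) = 10.8 + (-1.357)·(1.2) = 9.1716.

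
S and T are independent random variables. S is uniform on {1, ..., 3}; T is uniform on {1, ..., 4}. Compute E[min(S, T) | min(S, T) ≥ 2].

Outcomes with min(S, T) ≥ 2: (2,2), (2,3), (2,4), (3,2), (3,3), (3,4), each with probability 1/12.
E[min(S, T) | min(S, T) ≥ 2] = (2 + 2 + 2 + 2 + 3 + 3) / 6 = 7/3.

7/3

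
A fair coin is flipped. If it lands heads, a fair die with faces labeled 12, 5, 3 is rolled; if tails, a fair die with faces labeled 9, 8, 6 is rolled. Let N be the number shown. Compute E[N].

E[N | heads] = (12+5+3)/3 = 20/3.
E[N | tails] = (9+8+6)/3 = 23/3.
By the law of total expectation,
E[N] = (1/2)·(20/3) + (1/2)·(23/3) = 43/6.

43/6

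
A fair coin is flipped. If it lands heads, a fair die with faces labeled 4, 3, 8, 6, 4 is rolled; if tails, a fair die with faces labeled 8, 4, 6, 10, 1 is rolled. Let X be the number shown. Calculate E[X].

E[X | heads] = (4+3+8+6+4)/5 = 5.
E[X | tails] = (8+4+6+10+1)/5 = 29/5.
E[X] = (1/2)·(5) + (1/2)·(29/5) = 27/5.

27/5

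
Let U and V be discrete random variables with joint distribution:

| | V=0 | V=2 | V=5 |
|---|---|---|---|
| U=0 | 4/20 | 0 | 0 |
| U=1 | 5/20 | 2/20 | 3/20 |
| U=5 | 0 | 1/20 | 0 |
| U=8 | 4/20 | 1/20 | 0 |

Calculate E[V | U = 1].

19/10

P(U = 1) = 1/2.
Σ V·P over the event = 0·(5/20) + 2·(2/20) + 5·(3/20) = 19/20.
E[V | U = 1] = (19/20) / (1/2) = 19/10.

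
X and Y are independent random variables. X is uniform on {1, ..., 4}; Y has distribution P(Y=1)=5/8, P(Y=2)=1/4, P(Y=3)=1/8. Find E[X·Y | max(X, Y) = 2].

P(max(X, Y) = 2) = 9/32.
Summing XY·P(x,y) over outcomes with max(X, Y) = 2 gives 11/16.
E[X·Y | max(X, Y) = 2] = (11/16) / (9/32) = 22/9.

22/9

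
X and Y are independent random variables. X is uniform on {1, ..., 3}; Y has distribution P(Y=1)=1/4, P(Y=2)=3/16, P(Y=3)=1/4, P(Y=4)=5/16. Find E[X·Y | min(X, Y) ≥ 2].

P(min(X, Y) ≥ 2) = 1/2.
Summing XY·P(x,y) over outcomes with min(X, Y) ≥ 2 gives 95/24.
E[X·Y | min(X, Y) ≥ 2] = (95/24) / (1/2) = 95/12.

95/12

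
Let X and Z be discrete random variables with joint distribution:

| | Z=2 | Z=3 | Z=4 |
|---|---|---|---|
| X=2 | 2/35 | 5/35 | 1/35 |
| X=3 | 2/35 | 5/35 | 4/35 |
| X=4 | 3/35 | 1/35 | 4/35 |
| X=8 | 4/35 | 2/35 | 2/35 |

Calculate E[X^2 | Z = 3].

P(Z = 3) = 13/35.
Σ X^2·P over the event = 4·(5/35) + 9·(5/35) + 16·(1/35) + 64·(2/35) = 209/35.
E[X^2 | Z = 3] = (209/35) / (13/35) = 209/13.

209/13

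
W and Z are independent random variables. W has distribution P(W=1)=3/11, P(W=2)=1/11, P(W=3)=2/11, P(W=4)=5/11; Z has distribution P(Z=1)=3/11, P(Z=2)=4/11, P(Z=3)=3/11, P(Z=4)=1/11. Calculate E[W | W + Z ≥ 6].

186/49

P(W + Z ≥ 6) = 49/121.
Summing W·P(x,y) over outcomes with W + Z ≥ 6 gives 186/121.
E[W | W + Z ≥ 6] = (186/121) / (49/121) = 186/49.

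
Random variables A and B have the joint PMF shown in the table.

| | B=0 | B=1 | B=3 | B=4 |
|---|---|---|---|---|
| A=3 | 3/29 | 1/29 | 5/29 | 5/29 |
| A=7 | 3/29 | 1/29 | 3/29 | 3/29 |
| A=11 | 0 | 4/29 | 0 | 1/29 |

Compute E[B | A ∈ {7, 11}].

2

P(A ∈ {7, 11}) = 15/29.
Σ B·P over the event = 0·(3/29) + 1·(1/29) + 3·(3/29) + 4·(3/29) + 1·(4/29) + 4·(1/29) = 30/29.
E[B | A ∈ {7, 11}] = (30/29) / (15/29) = 2.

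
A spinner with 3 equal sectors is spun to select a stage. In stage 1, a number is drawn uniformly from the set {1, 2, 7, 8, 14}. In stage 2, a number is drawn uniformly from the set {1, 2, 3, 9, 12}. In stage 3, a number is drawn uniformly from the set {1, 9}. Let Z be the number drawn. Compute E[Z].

28/5

E[Z | stage 1] = (1+2+7+8+14)/5 = 32/5.
E[Z | stage 2] = (1+2+3+9+12)/5 = 27/5.
E[Z | stage 3] = (1+9)/2 = 5.
By the law of total expectation,
E[Z] = (1/3)·(32/5) + (1/3)·(27/5) + (1/3)·(5) = 28/5.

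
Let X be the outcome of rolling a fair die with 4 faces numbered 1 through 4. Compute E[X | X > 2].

Given X > 2, X is equally likely to be any of {3, 4}.
E[X | X > 2] = (3 + 4) / 2 = 7/2.

7/2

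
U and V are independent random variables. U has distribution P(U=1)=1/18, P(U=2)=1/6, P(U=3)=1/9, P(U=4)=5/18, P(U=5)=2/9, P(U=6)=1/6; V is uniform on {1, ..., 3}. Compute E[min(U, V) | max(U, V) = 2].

P(max(U, V) = 2) = 7/54.
Summing min(U,V)·P(x,y) over outcomes with max(U, V) = 2 gives 5/27.
E[min(U, V) | max(U, V) = 2] = (5/27) / (7/54) = 10/7.

10/7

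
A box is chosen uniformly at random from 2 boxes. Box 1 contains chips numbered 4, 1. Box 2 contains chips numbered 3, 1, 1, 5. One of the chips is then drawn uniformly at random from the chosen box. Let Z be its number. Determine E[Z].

5/2

E[Z | box 1] = (4+1)/2 = 5/2.
E[Z | box 2] = (3+1+1+5)/4 = 5/2.
By the law of total expectation,
E[Z] = (1/2)·(5/2) + (1/2)·(5/2) = 5/2.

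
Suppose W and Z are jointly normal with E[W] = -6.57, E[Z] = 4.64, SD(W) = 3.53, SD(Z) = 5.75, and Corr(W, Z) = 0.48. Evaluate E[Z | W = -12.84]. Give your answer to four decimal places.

-0.2623

The regression of Z on W has slope ρ·σ_Z/σ_W and passes through (μ_W, μ_Z).
E[Z | W=-12.84] = 4.64 + (0.48)·(5.75/3.53)·(-12.84 − (-6.57)) = 4.64 + (0.78187)·(-6.27) = -0.2623.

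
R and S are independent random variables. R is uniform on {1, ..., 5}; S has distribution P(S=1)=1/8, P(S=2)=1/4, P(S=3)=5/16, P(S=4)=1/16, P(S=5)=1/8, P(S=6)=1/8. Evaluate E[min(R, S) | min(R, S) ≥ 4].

22/5

P(min(R, S) ≥ 4) = 1/8.
Summing min(R,S)·P(x,y) over outcomes with min(R, S) ≥ 4 gives 11/20.
E[min(R, S) | min(R, S) ≥ 4] = (11/20) / (1/8) = 22/5.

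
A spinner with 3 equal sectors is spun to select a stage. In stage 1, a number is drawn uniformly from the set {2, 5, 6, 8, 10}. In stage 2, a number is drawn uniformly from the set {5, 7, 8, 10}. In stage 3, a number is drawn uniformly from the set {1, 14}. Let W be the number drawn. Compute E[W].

E[W | stage 1] = (2+5+6+8+10)/5 = 31/5.
E[W | stage 2] = (5+7+8+10)/4 = 15/2.
E[W | stage 3] = (1+14)/2 = 15/2.
E[W] = (1/3)·(31/5) + (1/3)·(15/2) + (1/3)·(15/2) = 106/15.

106/15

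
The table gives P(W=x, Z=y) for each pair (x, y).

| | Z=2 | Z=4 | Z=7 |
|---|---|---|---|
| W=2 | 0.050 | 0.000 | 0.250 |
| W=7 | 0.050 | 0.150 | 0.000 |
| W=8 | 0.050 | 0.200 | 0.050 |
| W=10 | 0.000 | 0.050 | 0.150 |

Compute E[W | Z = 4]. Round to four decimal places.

P(Z = 4) = 0.400.
Σ W·P over the event = 7·(0.150) + 8·(0.200) + 10·(0.050) = 3.150.
E[W | Z = 4] = (3.150) / (0.400) = 7.8750.

7.8750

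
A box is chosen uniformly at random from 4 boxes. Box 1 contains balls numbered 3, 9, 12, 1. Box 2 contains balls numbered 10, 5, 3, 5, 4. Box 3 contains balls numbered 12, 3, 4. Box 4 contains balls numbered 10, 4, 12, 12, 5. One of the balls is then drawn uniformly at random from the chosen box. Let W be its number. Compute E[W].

319/48

E[W | box 1] = (3+9+12+1)/4 = 25/4.
E[W | box 2] = (10+5+3+5+4)/5 = 27/5.
E[W | box 3] = (12+3+4)/3 = 19/3.
E[W | box 4] = (10+4+12+12+5)/5 = 43/5.
E[W] = (1/4)·(25/4) + (1/4)·(27/5) + (1/4)·(19/3) + (1/4)·(43/5) = 319/48.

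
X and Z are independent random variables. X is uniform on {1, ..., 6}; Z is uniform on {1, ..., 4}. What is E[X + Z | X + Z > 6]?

8

P(X + Z > 6) = 5/12.
Summing (X+Z)·P(x,y) over outcomes with X + Z > 6 gives 10/3.
E[X + Z | X + Z > 6] = (10/3) / (5/12) = 8.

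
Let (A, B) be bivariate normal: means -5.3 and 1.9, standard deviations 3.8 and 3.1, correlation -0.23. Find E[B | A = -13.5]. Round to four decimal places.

E[B | A=x] = μ_B + ρ(σ_B/σ_A)(x − μ_A) for jointly normal variables.
E[B | A=-13.5] = 1.9 + (-0.23)·(3.1/3.8)·(-13.5 − (-5.3)) = 1.9 + (-0.18763)·(-8.2) = 3.4386.

3.4386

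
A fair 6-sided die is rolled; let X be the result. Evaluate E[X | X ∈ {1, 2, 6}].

3

P(X ∈ {1, 2, 6}) = 1/2.
Σ over the event: 1·1/6 + 2·1/6 + 6·1/6 = 3/2.
E[X | X ∈ {1, 2, 6}] = (3/2) / (1/2) = 3.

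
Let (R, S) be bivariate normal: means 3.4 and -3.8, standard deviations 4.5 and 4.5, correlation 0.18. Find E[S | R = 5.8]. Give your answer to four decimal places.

The regression of S on R has slope ρ·σ_S/σ_R and passes through (μ_R, μ_S).
E[S | R=5.8] = -3.8 + (0.18)·(4.5/4.5)·(5.8 − (3.4)) = -3.8 + (0.18)·(2.4) = -3.3680.

-3.3680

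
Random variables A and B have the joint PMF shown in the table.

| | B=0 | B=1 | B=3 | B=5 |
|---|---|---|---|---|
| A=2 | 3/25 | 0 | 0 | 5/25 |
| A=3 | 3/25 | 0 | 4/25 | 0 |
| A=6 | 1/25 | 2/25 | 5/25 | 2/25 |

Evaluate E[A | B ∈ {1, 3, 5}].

38/9

P(B ∈ {1, 3, 5}) = 18/25.
Σ A·P over the event = 2·(5/25) + 3·(4/25) + 6·(2/25) + 6·(5/25) + 6·(2/25) = 76/25.
E[A | B ∈ {1, 3, 5}] = (76/25) / (18/25) = 38/9.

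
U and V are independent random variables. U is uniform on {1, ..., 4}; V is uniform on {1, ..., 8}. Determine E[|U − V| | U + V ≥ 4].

82/29

P(U + V ≥ 4) = 29/32.
Summing |U−V|·P(x,y) over outcomes with U + V ≥ 4 gives 41/16.
E[|U − V| | U + V ≥ 4] = (41/16) / (29/32) = 82/29.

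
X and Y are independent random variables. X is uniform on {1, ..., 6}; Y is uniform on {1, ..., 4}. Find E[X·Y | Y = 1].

Outcomes with Y = 1: (1,1), (2,1), (3,1), (4,1), (5,1), (6,1), each with probability 1/24.
E[X·Y | Y = 1] = (1 + 2 + 3 + 4 + 5 + 6) / 6 = 7/2.

7/2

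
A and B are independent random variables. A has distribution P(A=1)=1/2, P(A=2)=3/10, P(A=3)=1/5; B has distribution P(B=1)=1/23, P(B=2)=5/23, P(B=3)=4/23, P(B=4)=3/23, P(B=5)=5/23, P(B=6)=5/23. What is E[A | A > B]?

P(A > B) = 3/46.
Summing A·P(x,y) over outcomes with A > B gives 21/115.
E[A | A > B] = (21/115) / (3/46) = 14/5.

14/5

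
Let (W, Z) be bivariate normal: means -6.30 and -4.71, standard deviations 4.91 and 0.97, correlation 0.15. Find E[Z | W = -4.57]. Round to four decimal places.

E[Z | W=x] = μ_Z + ρ(σ_Z/σ_W)(x − μ_W) for jointly normal variables.
E[Z | W=-4.57] = -4.71 + (0.15)·(0.97/4.91)·(-4.57 − (-6.30)) = -4.71 + (0.029633)·(1.73) = -4.6587.

-4.6587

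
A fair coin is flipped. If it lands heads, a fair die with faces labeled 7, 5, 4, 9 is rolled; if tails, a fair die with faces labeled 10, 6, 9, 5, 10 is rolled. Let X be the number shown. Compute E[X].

57/8

E[X | heads] = (7+5+4+9)/4 = 25/4.
E[X | tails] = (10+6+9+5+10)/5 = 8.
E[X] = (1/2)·(25/4) + (1/2)·(8) = 57/8.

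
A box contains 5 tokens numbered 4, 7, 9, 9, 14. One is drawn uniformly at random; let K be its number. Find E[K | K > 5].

39/4

P(K > 5) = 4/5.
Σ over the event: 7·1/5 + 9·2/5 + 14·1/5 = 39/5.
E[K | K > 5] = (39/5) / (4/5) = 39/4.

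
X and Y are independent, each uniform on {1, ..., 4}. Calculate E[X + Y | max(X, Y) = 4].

P(max(X, Y) = 4) = 7/16.
Summing (X+Y)·P(x,y) over outcomes with max(X, Y) = 4 gives 11/4.
E[X + Y | max(X, Y) = 4] = (11/4) / (7/16) = 44/7.

44/7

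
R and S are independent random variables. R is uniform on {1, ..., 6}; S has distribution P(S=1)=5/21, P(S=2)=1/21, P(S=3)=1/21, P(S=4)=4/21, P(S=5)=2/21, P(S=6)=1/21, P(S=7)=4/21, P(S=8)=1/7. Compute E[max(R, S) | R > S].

P(R > S) = 1/3.
Summing max(R,S)·P(x,y) over outcomes with R > S gives 3/2.
E[max(R, S) | R > S] = (3/2) / (1/3) = 9/2.

9/2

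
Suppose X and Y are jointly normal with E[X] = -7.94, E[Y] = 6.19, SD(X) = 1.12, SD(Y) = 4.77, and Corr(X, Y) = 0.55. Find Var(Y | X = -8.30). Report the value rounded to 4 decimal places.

Var(Y | X=x) = (1 − ρ²)·σ_Y².
Var(Y | X=-8.30) = (4.77)²·(1 − (0.55)²) = 22.7529·0.6975 = 15.8701.

15.8701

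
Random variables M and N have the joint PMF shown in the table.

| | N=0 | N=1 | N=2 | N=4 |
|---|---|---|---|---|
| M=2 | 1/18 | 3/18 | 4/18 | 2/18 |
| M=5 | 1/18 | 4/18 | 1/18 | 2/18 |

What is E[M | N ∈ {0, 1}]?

P(N ∈ {0, 1}) = 1/2.
Σ M·P over the event = 2·(1/18) + 2·(3/18) + 5·(1/18) + 5·(4/18) = 11/6.
E[M | N ∈ {0, 1}] = (11/6) / (1/2) = 11/3.

11/3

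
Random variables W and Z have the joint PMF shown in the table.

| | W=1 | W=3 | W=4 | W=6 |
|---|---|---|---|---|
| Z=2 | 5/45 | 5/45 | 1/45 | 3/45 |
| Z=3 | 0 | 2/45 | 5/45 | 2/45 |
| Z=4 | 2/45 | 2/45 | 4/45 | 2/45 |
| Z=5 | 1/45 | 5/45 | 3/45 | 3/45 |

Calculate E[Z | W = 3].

7/2

P(W = 3) = 14/45.
Σ Z·P over the event = 2·(5/45) + 3·(2/45) + 4·(2/45) + 5·(5/45) = 49/45.
E[Z | W = 3] = (49/45) / (14/45) = 7/2.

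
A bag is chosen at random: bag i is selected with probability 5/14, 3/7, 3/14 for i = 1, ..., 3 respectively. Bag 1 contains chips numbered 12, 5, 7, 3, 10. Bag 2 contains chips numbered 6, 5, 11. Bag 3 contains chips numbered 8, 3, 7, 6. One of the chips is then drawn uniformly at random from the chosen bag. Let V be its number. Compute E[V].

99/14

E[V | bag 1] = (12+5+7+3+10)/5 = 37/5.
E[V | bag 2] = (6+5+11)/3 = 22/3.
E[V | bag 3] = (8+3+7+6)/4 = 6.
By the law of total expectation,
E[V] = (5/14)·(37/5) + (3/7)·(22/3) + (3/14)·(6) = 99/14.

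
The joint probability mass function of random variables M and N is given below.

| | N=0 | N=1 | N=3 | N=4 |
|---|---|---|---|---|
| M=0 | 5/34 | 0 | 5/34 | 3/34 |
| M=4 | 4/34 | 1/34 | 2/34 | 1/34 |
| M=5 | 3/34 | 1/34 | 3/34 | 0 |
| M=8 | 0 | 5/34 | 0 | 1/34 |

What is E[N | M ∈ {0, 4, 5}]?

P(M ∈ {0, 4, 5}) = 14/17.
Summing N·P(M=x,N=y) over the conditioning event gives 24/17.
E[N | M ∈ {0, 4, 5}] = (24/17) / (14/17) = 12/7.

12/7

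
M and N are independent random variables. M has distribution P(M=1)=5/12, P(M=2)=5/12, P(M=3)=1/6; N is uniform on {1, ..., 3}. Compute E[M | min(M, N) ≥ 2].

P(min(M, N) ≥ 2) = 7/18.
Summing M·P(x,y) over outcomes with min(M, N) ≥ 2 gives 8/9.
E[M | min(M, N) ≥ 2] = (8/9) / (7/18) = 16/7.

16/7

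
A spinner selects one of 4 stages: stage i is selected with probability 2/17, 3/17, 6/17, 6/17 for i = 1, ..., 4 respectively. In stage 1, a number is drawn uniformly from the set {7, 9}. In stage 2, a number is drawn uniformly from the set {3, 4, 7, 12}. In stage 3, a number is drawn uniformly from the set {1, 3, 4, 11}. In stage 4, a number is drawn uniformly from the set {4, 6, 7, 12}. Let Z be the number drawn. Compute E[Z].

215/34

E[Z | stage 1] = (7+9)/2 = 8.
E[Z | stage 2] = (3+4+7+12)/4 = 13/2.
E[Z | stage 3] = (1+3+4+11)/4 = 19/4.
E[Z | stage 4] = (4+6+7+12)/4 = 29/4.
By the law of total expectation,
E[Z] = (2/17)·(8) + (3/17)·(13/2) + (6/17)·(19/4) + (6/17)·(29/4) = 215/34.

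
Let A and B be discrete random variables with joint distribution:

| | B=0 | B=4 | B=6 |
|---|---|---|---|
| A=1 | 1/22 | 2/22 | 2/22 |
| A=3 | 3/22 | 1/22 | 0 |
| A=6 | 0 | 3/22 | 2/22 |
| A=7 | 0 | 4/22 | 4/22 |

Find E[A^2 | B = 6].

P(B = 6) = 4/11.
Σ A^2·P over the event = 1·(2/22) + 36·(2/22) + 49·(4/22) = 135/11.
E[A^2 | B = 6] = (135/11) / (4/11) = 135/4.

135/4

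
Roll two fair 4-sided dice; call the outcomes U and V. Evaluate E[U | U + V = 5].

5/2

P(U + V = 5) = 1/4.
Summing U·P(x,y) over outcomes with U + V = 5 gives 5/8.
E[U | U + V = 5] = (5/8) / (1/4) = 5/2.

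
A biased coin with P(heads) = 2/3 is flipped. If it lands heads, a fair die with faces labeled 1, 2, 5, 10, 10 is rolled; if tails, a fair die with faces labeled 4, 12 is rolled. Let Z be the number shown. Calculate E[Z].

E[Z | heads] = (1+2+5+10+10)/5 = 28/5.
E[Z | tails] = (4+12)/2 = 8.
By the law of total expectation,
E[Z] = (2/3)·(28/5) + (1/3)·(8) = 32/5.

32/5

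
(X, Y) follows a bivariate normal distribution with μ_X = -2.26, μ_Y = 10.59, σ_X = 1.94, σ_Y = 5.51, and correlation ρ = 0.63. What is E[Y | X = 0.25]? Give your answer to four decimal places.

15.0812

The regression of Y on X has slope ρ·σ_Y/σ_X and passes through (μ_X, μ_Y).
E[Y | X=0.25] = 10.59 + (0.63)·(5.51/1.94)·(0.25 − (-2.26)) = 10.59 + (1.78933)·(2.51) = 15.0812.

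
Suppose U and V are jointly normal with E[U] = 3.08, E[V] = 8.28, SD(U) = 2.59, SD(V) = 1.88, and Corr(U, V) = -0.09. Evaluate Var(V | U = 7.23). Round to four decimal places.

Var(V | U=x) = (1 − ρ²)·σ_V².
Var(V | U=7.23) = (1.88)²·(1 − (-0.09)²) = 3.5344·0.9919 = 3.5058.

3.5058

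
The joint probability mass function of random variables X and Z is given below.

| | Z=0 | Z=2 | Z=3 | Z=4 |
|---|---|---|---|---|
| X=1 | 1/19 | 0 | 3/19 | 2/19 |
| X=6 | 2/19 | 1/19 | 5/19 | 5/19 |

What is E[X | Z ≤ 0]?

P(Z ≤ 0) = 3/19.
Summing X·P(X=x,Z=y) over the conditioning event gives 13/19.
E[X | Z ≤ 0] = (13/19) / (3/19) = 13/3.

13/3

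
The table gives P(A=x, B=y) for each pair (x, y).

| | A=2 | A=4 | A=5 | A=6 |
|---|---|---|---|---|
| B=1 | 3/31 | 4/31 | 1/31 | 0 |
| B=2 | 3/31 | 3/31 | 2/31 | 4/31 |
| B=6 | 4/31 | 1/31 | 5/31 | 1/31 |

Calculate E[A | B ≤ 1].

P(B ≤ 1) = 8/31.
Σ A·P over the event = 2·(3/31) + 4·(4/31) + 5·(1/31) = 27/31.
E[A | B ≤ 1] = (27/31) / (8/31) = 27/8.

27/8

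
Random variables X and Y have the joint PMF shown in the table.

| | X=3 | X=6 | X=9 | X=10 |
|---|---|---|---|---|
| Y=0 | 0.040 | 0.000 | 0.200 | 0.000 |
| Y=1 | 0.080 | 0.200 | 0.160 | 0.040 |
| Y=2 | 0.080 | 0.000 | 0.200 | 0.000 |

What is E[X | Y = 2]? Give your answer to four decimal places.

P(Y = 2) = 0.280.
Summing X·P(X=x,Y=y) over the conditioning event gives 2.040.
E[X | Y = 2] = (2.040) / (0.280) = 7.2857.

7.2857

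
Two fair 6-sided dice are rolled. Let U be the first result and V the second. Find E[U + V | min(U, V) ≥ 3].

P(min(U, V) ≥ 3) = 4/9.
Summing (U+V)·P(x,y) over outcomes with min(U, V) ≥ 3 gives 4.
E[U + V | min(U, V) ≥ 3] = (4) / (4/9) = 9.

9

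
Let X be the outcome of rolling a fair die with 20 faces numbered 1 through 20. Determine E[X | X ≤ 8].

Given X ≤ 8, X is equally likely to be any of {1, 2, 3, 4, 5, 6, 7, 8}.
E[X | X ≤ 8] = (1 + 2 + 3 + 4 + 5 + 6 + 7 + 8) / 8 = 9/2.

9/2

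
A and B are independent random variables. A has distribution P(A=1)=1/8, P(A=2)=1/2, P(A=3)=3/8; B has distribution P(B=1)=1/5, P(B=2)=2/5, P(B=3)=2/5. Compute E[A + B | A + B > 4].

P(A + B > 4) = 1/2.
Summing (A+B)·P(x,y) over outcomes with A + B > 4 gives 53/20.
E[A + B | A + B > 4] = (53/20) / (1/2) = 53/10.

53/10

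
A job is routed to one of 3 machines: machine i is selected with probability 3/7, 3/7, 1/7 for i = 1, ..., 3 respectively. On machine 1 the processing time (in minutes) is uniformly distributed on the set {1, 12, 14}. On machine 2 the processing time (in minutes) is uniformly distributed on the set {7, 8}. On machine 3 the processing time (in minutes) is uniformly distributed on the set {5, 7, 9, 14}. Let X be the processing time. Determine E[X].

E[X | machine 1] = (1+12+14)/3 = 9.
E[X | machine 2] = (7+8)/2 = 15/2.
E[X | machine 3] = (5+7+9+14)/4 = 35/4.
E[X] = (3/7)·(9) + (3/7)·(15/2) + (1/7)·(35/4) = 233/28.

233/28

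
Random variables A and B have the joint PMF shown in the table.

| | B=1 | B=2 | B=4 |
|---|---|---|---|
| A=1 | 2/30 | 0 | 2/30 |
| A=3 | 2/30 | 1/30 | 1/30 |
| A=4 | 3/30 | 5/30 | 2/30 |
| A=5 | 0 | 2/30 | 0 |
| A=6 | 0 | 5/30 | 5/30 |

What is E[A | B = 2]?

63/13

P(B = 2) = 13/30.
Σ A·P over the event = 3·(1/30) + 4·(5/30) + 5·(2/30) + 6·(5/30) = 21/10.
E[A | B = 2] = (21/10) / (13/30) = 63/13.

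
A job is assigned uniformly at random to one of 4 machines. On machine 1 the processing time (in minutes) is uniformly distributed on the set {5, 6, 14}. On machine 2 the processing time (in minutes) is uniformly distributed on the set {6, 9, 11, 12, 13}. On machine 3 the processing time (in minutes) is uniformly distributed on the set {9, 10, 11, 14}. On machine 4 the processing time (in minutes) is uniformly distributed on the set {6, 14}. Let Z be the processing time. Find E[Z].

E[Z | machine 1] = (5+6+14)/3 = 25/3.
E[Z | machine 2] = (6+9+11+12+13)/5 = 51/5.
E[Z | machine 3] = (9+10+11+14)/4 = 11.
E[Z | machine 4] = (6+14)/2 = 10.
E[Z] = (1/4)·(25/3) + (1/4)·(51/5) + (1/4)·(11) + (1/4)·(10) = 593/60.

593/60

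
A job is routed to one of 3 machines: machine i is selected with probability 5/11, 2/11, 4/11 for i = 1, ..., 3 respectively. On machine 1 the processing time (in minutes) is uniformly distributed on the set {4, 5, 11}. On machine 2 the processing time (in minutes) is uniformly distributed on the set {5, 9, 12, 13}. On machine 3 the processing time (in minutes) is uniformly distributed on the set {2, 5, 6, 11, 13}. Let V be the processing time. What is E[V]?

2473/330

E[V | machine 1] = (4+5+11)/3 = 20/3.
E[V | machine 2] = (5+9+12+13)/4 = 39/4.
E[V | machine 3] = (2+5+6+11+13)/5 = 37/5.
By the law of total expectation,
E[V] = (5/11)·(20/3) + (2/11)·(39/4) + (4/11)·(37/5) = 2473/330.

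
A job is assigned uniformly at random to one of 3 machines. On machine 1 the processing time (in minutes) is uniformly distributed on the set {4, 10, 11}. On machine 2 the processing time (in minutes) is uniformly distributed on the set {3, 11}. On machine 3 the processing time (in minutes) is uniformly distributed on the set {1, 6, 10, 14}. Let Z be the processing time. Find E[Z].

E[Z | machine 1] = (4+10+11)/3 = 25/3.
E[Z | machine 2] = (3+11)/2 = 7.
E[Z | machine 3] = (1+6+10+14)/4 = 31/4.
E[Z] = (1/3)·(25/3) + (1/3)·(7) + (1/3)·(31/4) = 277/36.

277/36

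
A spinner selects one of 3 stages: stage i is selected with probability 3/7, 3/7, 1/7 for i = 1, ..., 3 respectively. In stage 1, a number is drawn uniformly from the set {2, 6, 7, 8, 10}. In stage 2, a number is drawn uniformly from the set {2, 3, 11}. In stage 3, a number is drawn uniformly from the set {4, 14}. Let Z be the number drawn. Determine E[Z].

E[Z | stage 1] = (2+6+7+8+10)/5 = 33/5.
E[Z | stage 2] = (2+3+11)/3 = 16/3.
E[Z | stage 3] = (4+14)/2 = 9.
By the law of total expectation,
E[Z] = (3/7)·(33/5) + (3/7)·(16/3) + (1/7)·(9) = 32/5.

32/5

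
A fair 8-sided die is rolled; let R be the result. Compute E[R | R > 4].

13/2

Given R > 4, R is equally likely to be any of {5, 6, 7, 8}.
E[R | R > 4] = (5 + 6 + 7 + 8) / 4 = 13/2.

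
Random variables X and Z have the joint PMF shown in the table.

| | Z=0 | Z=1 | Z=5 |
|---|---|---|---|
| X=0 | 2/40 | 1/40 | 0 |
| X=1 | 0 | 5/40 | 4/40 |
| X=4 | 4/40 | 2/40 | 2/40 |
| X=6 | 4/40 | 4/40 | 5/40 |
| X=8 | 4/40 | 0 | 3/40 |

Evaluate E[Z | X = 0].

1/3

P(X = 0) = 3/40.
Σ Z·P over the event = 0·(2/40) + 1·(1/40) = 1/40.
E[Z | X = 0] = (1/40) / (3/40) = 1/3.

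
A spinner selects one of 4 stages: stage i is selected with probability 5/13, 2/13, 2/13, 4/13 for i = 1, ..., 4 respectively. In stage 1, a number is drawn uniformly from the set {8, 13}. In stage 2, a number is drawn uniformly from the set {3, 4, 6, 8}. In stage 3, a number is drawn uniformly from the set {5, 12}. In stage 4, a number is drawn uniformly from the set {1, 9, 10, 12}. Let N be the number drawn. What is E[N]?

112/13

E[N | stage 1] = (8+13)/2 = 21/2.
E[N | stage 2] = (3+4+6+8)/4 = 21/4.
E[N | stage 3] = (5+12)/2 = 17/2.
E[N | stage 4] = (1+9+10+12)/4 = 8.
E[N] = (5/13)·(21/2) + (2/13)·(21/4) + (2/13)·(17/2) + (4/13)·(8) = 112/13.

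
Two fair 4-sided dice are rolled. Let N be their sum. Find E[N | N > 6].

P(N > 6) = 3/16.
Σ over the event: 7·1/8 + 8·1/16 = 11/8.
E[N | N > 6] = (11/8) / (3/16) = 22/3.

22/3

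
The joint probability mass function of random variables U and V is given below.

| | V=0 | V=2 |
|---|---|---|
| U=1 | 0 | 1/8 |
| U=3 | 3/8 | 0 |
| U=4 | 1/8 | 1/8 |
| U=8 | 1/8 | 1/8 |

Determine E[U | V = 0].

P(V = 0) = 5/8.
Σ U·P over the event = 3·(3/8) + 4·(1/8) + 8·(1/8) = 21/8.
E[U | V = 0] = (21/8) / (5/8) = 21/5.

21/5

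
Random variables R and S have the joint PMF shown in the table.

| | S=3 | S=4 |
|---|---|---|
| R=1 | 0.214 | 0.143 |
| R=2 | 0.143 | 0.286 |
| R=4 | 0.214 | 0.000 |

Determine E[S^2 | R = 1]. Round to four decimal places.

11.8039

P(R = 1) = 0.357.
Summing S^2·P(R=x,S=y) over the conditioning event gives 4.214.
E[S^2 | R = 1] = (4.214) / (0.357) = 11.8039.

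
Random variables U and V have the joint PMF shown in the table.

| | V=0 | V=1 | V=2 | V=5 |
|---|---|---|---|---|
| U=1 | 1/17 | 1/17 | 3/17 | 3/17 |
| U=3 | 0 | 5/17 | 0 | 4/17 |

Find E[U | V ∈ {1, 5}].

31/13

P(V ∈ {1, 5}) = 13/17.
Σ U·P over the event = 1·(1/17) + 1·(3/17) + 3·(5/17) + 3·(4/17) = 31/17.
E[U | V ∈ {1, 5}] = (31/17) / (13/17) = 31/13.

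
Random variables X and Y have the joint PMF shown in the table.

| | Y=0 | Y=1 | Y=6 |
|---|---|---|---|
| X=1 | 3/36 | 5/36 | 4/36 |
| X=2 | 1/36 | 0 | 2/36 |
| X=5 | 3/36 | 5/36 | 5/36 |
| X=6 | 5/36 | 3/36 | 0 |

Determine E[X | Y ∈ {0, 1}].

P(Y ∈ {0, 1}) = 25/36.
Summing X·P(X=x,Y=y) over the conditioning event gives 49/18.
E[X | Y ∈ {0, 1}] = (49/18) / (25/36) = 98/25.

98/25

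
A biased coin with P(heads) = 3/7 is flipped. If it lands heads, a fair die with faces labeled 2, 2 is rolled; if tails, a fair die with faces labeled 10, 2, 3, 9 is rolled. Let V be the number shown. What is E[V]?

30/7

E[V | heads] = (2+2)/2 = 2.
E[V | tails] = (10+2+3+9)/4 = 6.
By the law of total expectation,
E[V] = (3/7)·(2) + (4/7)·(6) = 30/7.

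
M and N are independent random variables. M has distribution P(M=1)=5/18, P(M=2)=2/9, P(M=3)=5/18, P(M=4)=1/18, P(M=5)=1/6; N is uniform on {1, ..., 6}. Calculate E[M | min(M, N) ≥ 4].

19/4

P(min(M, N) ≥ 4) = 1/9.
Summing M·P(x,y) over outcomes with min(M, N) ≥ 4 gives 19/36.
E[M | min(M, N) ≥ 4] = (19/36) / (1/9) = 19/4.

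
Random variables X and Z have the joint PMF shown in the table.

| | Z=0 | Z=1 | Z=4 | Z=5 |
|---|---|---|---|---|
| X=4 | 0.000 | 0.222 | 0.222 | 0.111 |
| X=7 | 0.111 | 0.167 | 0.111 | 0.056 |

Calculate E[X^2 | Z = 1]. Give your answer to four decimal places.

30.1671

P(Z = 1) = 0.389.
Σ X^2·P over the event = 16·(0.222) + 49·(0.167) = 11.735.
E[X^2 | Z = 1] = (11.735) / (0.389) = 30.1671.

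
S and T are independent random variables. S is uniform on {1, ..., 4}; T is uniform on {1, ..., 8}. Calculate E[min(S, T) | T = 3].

9/4

P(T = 3) = 1/8.
Summing min(S,T)·P(x,y) over outcomes with T = 3 gives 9/32.
E[min(S, T) | T = 3] = (9/32) / (1/8) = 9/4.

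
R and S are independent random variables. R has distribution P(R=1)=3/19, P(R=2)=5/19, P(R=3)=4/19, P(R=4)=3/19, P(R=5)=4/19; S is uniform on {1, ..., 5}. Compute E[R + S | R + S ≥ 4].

P(R + S ≥ 4) = 84/95.
Summing (R+S)·P(x,y) over outcomes with R + S ≥ 4 gives 108/19.
E[R + S | R + S ≥ 4] = (108/19) / (84/95) = 45/7.

45/7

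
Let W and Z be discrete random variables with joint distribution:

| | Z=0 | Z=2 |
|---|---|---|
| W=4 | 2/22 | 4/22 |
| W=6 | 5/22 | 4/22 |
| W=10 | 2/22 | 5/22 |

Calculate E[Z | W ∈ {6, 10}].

9/8

P(W ∈ {6, 10}) = 8/11.
Summing Z·P(W=x,Z=y) over the conditioning event gives 9/11.
E[Z | W ∈ {6, 10}] = (9/11) / (8/11) = 9/8.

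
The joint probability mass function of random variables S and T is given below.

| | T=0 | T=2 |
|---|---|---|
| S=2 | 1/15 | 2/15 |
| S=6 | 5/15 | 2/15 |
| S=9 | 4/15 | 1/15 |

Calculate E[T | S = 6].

4/7

P(S = 6) = 7/15.
Σ T·P over the event = 0·(5/15) + 2·(2/15) = 4/15.
E[T | S = 6] = (4/15) / (7/15) = 4/7.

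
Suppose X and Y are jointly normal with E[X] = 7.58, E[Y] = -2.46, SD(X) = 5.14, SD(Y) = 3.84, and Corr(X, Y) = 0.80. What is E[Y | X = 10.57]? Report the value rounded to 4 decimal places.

For a bivariate normal, E[Y | X=x] = μ_Y + ρ·(σ_Y/σ_X)·(x − μ_X).
E[Y | X=10.57] = -2.46 + (0.80)·(3.84/5.14)·(10.57 − (7.58)) = -2.46 + (0.59767)·(2.99) = -0.6730.

-0.6730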